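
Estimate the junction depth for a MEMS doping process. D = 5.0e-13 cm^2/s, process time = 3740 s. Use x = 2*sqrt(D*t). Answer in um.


Step 1: Compute D*t = 5.0e-13 * 3740 = 1.87e-09 cm^2
Step 2: sqrt(D*t) = 4.3243e-05 cm
Step 3: x = 2 * 4.3243e-05 cm = 8.6486e-05 cm
Step 4: Convert to um (1 cm = 1e4 um): x = 0.865 um


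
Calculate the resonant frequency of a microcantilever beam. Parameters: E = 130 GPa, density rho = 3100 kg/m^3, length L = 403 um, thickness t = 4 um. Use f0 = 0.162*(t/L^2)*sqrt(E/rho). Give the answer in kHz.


Step 1: Convert units to SI.
t_SI = 4e-6 m, L_SI = 403e-6 m
Step 2: Calculate sqrt(E/rho).
sqrt(130e9 / 3100) = 6475.76 m/s
Step 3: Compute f0.
f0 = 0.162 * 4e-6 / (403e-6)^2 * 6475.76 = 25837.8 Hz = 25.84 kHz


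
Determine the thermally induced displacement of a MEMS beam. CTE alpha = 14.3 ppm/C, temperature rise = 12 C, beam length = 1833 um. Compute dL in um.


Step 1: Convert CTE: alpha = 14.3 ppm/C = 14.3e-6 /C
Step 2: dL = 14.3e-6 * 12 * 1833
dL = 0.3145 um


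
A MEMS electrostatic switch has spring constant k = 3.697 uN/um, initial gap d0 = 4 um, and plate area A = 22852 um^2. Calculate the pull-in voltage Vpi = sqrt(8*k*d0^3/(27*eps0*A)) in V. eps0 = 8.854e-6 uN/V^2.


Step 1: Compute numerator: 8 * k * d0^3 = 8 * 3.697 * 4^3 = 1892.864
Step 2: Compute denominator: 27 * eps0 * A = 27 * 8.854e-6 * 22852 = 5.462953
Step 3: Vpi = sqrt(1892.864 / 5.462953)
Vpi = 18.61 V


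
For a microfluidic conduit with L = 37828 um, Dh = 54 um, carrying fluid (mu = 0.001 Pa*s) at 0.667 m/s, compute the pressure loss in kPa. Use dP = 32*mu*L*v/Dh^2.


Step 1: Convert to SI: L = 37828e-6 m, Dh = 54e-6 m
Step 2: dP = 32 * 0.001 * 37828e-6 * 0.667 / (54e-6)^2
Step 3: dP = 276886.43 Pa
Step 4: Convert to kPa: dP = 276.89 kPa


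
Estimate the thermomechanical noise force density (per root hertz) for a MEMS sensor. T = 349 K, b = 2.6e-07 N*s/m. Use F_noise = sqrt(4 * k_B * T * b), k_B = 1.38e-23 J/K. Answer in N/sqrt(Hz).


Step 1: Compute 4 * k_B * T * b
= 4 * 1.38e-23 * 349 * 2.6e-07
= 5.0088e-27 N^2/Hz
Step 2: F_noise = sqrt(5.0088e-27)
F_noise = 7.08e-14 N/sqrt(Hz)


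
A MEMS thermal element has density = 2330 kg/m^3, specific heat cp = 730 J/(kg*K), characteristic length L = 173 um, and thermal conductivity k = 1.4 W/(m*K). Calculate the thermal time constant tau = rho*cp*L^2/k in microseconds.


Step 1: Convert L to m: L = 173e-6 m
Step 2: L^2 = (173e-6)^2 = 2.9929e-08 m^2
Step 3: tau = 2330 * 730 * 2.9929e-08 / 1.4 = 3.636159721e-02 s
Step 4: Convert to microseconds (multiply by 1e6).
tau = 36361.597 us


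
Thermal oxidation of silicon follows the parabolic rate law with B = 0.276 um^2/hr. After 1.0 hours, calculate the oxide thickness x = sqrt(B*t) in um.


Step 1: Compute B*t = 0.276 * 1.0 = 0.276
Step 2: x = sqrt(0.276)
x = 0.525 um


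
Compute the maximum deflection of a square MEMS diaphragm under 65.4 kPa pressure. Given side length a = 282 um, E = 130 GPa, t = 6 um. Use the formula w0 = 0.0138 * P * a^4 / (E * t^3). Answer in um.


Step 1: Convert pressure to compatible units (E is in GPa, so P in GPa).
P = 65.4 kPa = 65.4e-6 GPa
Step 2: Compute numerator: 0.0138 * P * a^4.
a^4 = 282^4 = 6324066576
numerator = 0.0138 * 65.4e-6 * 6324066576 = 5.7076e+03
Step 3: Compute denominator: E * t^3 = 130 * 6^3 = 28080
Step 4: w0 = numerator / denominator = 5.7076e+03 / 28080 = 0.2033 um


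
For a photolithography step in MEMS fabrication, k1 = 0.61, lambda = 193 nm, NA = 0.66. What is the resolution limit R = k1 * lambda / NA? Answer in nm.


Step 1: Identify values: k1 = 0.61, lambda = 193 nm, NA = 0.66
Step 2: R = k1 * lambda / NA
R = 0.61 * 193 / 0.66
R = 178.4 nm


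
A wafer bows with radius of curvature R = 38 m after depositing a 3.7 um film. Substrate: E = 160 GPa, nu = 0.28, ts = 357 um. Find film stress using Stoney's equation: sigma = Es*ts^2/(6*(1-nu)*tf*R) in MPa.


Step 1: Compute numerator: Es * ts^2 = 160 * 357^2 = 20391840 (GPa*um^2)
Step 2: Compute denominator (R in um): 6*(1-nu)*tf*R = 6*0.72*3.7*38e6 = 607392000.0 (um^2)
Step 3: sigma (GPa) = 20391840 / 607392000.0 = 3.3573e-02 GPa
Step 4: Convert to MPa (x1000): sigma = 33.6 MPa


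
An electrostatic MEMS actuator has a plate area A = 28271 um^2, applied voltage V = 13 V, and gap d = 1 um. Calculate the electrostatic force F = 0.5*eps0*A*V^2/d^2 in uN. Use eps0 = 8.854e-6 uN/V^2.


Step 1: Identify parameters.
eps0 = 8.854e-6 uN/V^2, A = 28271 um^2, V = 13 V, d = 1 um
Step 2: Compute V^2 = 13^2 = 169
Step 3: Compute d^2 = 1^2 = 1
Step 4: F = 0.5 * 8.854e-6 * 28271 * 169 / 1
F = 21.151 uN


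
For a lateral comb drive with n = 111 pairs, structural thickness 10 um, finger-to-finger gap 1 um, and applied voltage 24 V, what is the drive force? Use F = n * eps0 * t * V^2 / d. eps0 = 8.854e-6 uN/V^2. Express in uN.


Step 1: Parameters: n=111, eps0=8.854e-6 uN/V^2, t=10 um, V=24 V, d=1 um
Step 2: V^2 = 576
Step 3: F = 111 * 8.854e-6 * 10 * 576 / 1
F = 5.661 uN


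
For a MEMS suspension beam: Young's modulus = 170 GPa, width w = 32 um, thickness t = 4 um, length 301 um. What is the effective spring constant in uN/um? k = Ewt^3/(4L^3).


Step 1: Convert E to consistent units (1 GPa = 1000 uN/um^2).
E = 170 GPa = 170000 uN/um^2
Step 2: Compute t^3 = 4^3 = 64
Step 3: Compute L^3 = 301^3 = 27270901
Step 4: k = 170000 * 32 * 64 / (4 * 27270901)
k = 3.1917 uN/um


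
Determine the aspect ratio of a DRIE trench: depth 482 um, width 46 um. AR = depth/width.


Step 1: AR = depth / width
Step 2: AR = 482 / 46
AR = 10.5


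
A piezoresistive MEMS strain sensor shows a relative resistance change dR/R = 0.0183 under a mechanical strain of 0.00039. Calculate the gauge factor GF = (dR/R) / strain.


Step 1: Identify values.
dR/R = 0.0183, strain = 0.00039
Step 2: GF = (dR/R) / strain = 0.0183 / 0.00039
GF = 46.9


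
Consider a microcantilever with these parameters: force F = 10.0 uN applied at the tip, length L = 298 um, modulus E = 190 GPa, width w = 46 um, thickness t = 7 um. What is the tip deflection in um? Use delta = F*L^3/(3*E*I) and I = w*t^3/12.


Step 1: Calculate the second moment of area.
I = w * t^3 / 12 = 46 * 7^3 / 12 = 1314.8333 um^4
Step 2: Convert E to consistent units (1 GPa = 1000 uN/um^2).
E = 190 GPa = 190000 uN/um^2
Step 3: Calculate tip deflection.
delta = F * L^3 / (3 * E * I)
delta = 10.0 * 298^3 / (3 * 190000 * 1314.8333)
delta = 0.3531 um


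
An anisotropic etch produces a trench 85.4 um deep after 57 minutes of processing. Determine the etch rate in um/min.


Step 1: Etch rate = depth / time
Step 2: rate = 85.4 / 57
rate = 1.498 um/min


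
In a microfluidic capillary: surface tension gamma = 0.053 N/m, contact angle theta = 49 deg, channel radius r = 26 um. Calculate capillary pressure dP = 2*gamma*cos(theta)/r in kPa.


Step 1: cos(49 deg) = 0.6561
Step 2: Convert r to m: r = 26e-6 m
Step 3: dP = 2 * 0.053 * 0.6561 / 26e-6 = 2674.9 Pa
Step 4: Convert Pa to kPa (divide by 1000).
dP = 2.67 kPa


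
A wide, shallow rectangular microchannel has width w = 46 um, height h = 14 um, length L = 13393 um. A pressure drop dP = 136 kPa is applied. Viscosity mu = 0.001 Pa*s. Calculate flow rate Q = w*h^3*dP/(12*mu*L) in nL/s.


Step 1: Convert all dimensions to SI (meters).
w = 46e-6 m, h = 14e-6 m, L = 13393e-6 m, dP = 136e3 Pa
Step 2: Q = w * h^3 * dP / (12 * mu * L)
Q = 46e-6 * (14e-6)^3 * 136e3 / (12 * 0.001 * 13393e-6) = 1.0681241e-10 m^3/s
Step 3: Convert Q from m^3/s to nL/s (1 m^3 = 1e12 nL, so multiply by 1e12).
Q = 106.812 nL/s


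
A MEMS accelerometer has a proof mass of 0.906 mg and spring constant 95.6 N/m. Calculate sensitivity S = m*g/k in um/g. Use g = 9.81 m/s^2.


Step 1: Convert mass: m = 0.906 mg = 9.06e-07 kg
Step 2: S = m * g / k = 9.06e-07 * 9.81 / 95.6
Step 3: S = 9.30e-08 m/g
Step 4: Convert to um/g: S = 0.093 um/g


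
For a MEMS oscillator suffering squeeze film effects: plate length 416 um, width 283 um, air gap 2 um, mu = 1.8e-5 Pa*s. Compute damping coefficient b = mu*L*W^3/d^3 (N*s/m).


Step 1: Convert to SI.
L = 416e-6 m, W = 283e-6 m, d = 2e-6 m
Step 2: W^3 = (283e-6)^3 = 2.27e-11 m^3
Step 3: d^3 = (2e-6)^3 = 8.00e-18 m^3
Step 4: b = 1.8e-5 * 416e-6 * 2.27e-11 / 8.00e-18
b = 2.12e-02 N*s/m


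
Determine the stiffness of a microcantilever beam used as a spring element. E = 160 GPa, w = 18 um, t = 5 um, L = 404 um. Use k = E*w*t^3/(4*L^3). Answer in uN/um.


Step 1: Convert E to consistent units (1 GPa = 1000 uN/um^2).
E = 160 GPa = 160000 uN/um^2
Step 2: Compute t^3 = 5^3 = 125
Step 3: Compute L^3 = 404^3 = 65939264
Step 4: k = 160000 * 18 * 125 / (4 * 65939264)
k = 1.3649 uN/um


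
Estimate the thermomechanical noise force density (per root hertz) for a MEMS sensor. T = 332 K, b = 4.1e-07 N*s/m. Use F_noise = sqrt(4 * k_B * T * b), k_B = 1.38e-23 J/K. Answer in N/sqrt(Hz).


Step 1: Compute 4 * k_B * T * b
= 4 * 1.38e-23 * 332 * 4.1e-07
= 7.5138e-27 N^2/Hz
Step 2: F_noise = sqrt(7.5138e-27)
F_noise = 8.67e-14 N/sqrt(Hz)


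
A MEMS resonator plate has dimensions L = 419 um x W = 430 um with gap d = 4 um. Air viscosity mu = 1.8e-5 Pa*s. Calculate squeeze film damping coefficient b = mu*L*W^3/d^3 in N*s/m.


Step 1: Convert to SI.
L = 419e-6 m, W = 430e-6 m, d = 4e-6 m
Step 2: W^3 = (430e-6)^3 = 7.95e-11 m^3
Step 3: d^3 = (4e-6)^3 = 6.40e-17 m^3
Step 4: b = 1.8e-5 * 419e-6 * 7.95e-11 / 6.40e-17
b = 9.37e-03 N*s/m


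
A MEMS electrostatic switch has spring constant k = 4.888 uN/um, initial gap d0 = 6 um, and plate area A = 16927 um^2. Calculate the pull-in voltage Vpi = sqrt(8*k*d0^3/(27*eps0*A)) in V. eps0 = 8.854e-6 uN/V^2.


Step 1: Compute numerator: 8 * k * d0^3 = 8 * 4.888 * 6^3 = 8446.464
Step 2: Compute denominator: 27 * eps0 * A = 27 * 8.854e-6 * 16927 = 4.046535
Step 3: Vpi = sqrt(8446.464 / 4.046535)
Vpi = 45.69 V


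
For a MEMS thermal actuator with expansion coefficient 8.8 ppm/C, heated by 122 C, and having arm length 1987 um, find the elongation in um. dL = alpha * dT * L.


Step 1: Convert CTE: alpha = 8.8 ppm/C = 8.8e-6 /C
Step 2: dL = 8.8e-6 * 122 * 1987
dL = 2.1332 um


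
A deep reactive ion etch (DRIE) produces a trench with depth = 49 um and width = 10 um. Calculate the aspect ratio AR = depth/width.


Step 1: AR = depth / width
Step 2: AR = 49 / 10
AR = 4.9


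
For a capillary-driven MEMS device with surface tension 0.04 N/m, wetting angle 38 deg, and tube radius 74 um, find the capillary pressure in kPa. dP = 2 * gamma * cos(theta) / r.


Step 1: cos(38 deg) = 0.788
Step 2: Convert r to m: r = 74e-6 m
Step 3: dP = 2 * 0.04 * 0.788 / 74e-6 = 851.9 Pa
Step 4: Convert Pa to kPa (divide by 1000).
dP = 0.85 kPa


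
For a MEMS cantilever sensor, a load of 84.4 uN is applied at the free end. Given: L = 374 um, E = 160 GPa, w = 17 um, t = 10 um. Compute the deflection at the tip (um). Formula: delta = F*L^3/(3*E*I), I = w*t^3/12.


Step 1: Calculate the second moment of area.
I = w * t^3 / 12 = 17 * 10^3 / 12 = 1416.6667 um^4
Step 2: Convert E to consistent units (1 GPa = 1000 uN/um^2).
E = 160 GPa = 160000 uN/um^2
Step 3: Calculate tip deflection.
delta = F * L^3 / (3 * E * I)
delta = 84.4 * 374^3 / (3 * 160000 * 1416.6667)
delta = 6.493 um


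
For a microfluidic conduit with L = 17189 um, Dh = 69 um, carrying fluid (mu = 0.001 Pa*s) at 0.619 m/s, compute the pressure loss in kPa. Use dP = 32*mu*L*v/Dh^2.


Step 1: Convert to SI: L = 17189e-6 m, Dh = 69e-6 m
Step 2: dP = 32 * 0.001 * 17189e-6 * 0.619 / (69e-6)^2
Step 3: dP = 71514.33 Pa
Step 4: Convert to kPa: dP = 71.51 kPa


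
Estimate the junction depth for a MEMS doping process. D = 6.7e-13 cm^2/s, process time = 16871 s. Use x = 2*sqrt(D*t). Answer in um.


Step 1: Compute D*t = 6.7e-13 * 16871 = 1.130357e-08 cm^2
Step 2: sqrt(D*t) = 1.06318e-04 cm
Step 3: x = 2 * 1.06318e-04 cm = 2.12636e-04 cm
Step 4: Convert to um (1 cm = 1e4 um): x = 2.126 um


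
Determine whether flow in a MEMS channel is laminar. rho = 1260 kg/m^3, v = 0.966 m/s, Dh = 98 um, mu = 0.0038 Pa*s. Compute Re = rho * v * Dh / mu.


Step 1: Convert Dh to meters: Dh = 98e-6 m
Step 2: Re = rho * v * Dh / mu
Re = 1260 * 0.966 * 98e-6 / 0.0038
Re = 31.39
Since Re = 31.39 is below ~2300, the flow is laminar.


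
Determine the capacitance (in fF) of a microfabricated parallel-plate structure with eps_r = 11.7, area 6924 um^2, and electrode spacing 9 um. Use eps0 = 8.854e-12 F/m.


Step 1: Convert area to m^2: A = 6924e-12 m^2
Step 2: Convert gap to m: d = 9e-6 m
Step 3: C = eps0 * eps_r * A / d
C = 8.854e-12 * 11.7 * 6924e-12 / 9e-6
Step 4: Convert to fF (multiply by 1e15).
C = 79.7 fF


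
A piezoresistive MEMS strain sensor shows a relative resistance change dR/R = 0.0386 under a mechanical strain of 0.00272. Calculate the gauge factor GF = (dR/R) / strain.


Step 1: Identify values.
dR/R = 0.0386, strain = 0.00272
Step 2: GF = (dR/R) / strain = 0.0386 / 0.00272
GF = 14.2


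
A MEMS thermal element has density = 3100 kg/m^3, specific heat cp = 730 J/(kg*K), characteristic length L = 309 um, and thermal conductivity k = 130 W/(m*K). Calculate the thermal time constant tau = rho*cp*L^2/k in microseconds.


Step 1: Convert L to m: L = 309e-6 m
Step 2: L^2 = (309e-6)^2 = 9.5481e-08 m^2
Step 3: tau = 3100 * 730 * 9.5481e-08 / 130 = 1.66210387e-03 s
Step 4: Convert to microseconds (multiply by 1e6).
tau = 1662.104 us


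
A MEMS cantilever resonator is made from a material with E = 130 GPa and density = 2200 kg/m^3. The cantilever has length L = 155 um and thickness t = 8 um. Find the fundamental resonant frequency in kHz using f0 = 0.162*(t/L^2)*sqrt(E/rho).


Step 1: Convert units to SI.
t_SI = 8e-6 m, L_SI = 155e-6 m
Step 2: Calculate sqrt(E/rho).
sqrt(130e9 / 2200) = 7687.06 m/s
Step 3: Compute f0.
f0 = 0.162 * 8e-6 / (155e-6)^2 * 7687.06 = 414669.3 Hz = 414.67 kHz


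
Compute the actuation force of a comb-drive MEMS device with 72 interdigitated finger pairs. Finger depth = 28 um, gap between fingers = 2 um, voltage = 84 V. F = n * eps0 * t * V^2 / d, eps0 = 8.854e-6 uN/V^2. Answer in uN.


Step 1: Parameters: n=72, eps0=8.854e-6 uN/V^2, t=28 um, V=84 V, d=2 um
Step 2: V^2 = 7056
Step 3: F = 72 * 8.854e-6 * 28 * 7056 / 2
F = 62.974 uN


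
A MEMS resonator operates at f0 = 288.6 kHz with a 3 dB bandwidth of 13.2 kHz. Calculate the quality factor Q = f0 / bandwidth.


Step 1: Q = f0 / bandwidth
Step 2: Q = 288.6 / 13.2
Q = 21.9


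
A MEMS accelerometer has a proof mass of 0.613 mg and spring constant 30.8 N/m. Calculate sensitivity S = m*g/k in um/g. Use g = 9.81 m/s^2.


Step 1: Convert mass: m = 0.613 mg = 6.13e-07 kg
Step 2: S = m * g / k = 6.13e-07 * 9.81 / 30.8
Step 3: S = 1.95e-07 m/g
Step 4: Convert to um/g: S = 0.195 um/g


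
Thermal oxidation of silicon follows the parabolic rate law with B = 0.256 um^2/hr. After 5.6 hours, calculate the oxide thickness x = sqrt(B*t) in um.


Step 1: Compute B*t = 0.256 * 5.6 = 1.4336
Step 2: x = sqrt(1.4336)
x = 1.197 um


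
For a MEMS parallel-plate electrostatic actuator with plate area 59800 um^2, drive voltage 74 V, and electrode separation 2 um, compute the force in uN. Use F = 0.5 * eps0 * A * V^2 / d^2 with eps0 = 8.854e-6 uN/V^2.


Step 1: Identify parameters.
eps0 = 8.854e-6 uN/V^2, A = 59800 um^2, V = 74 V, d = 2 um
Step 2: Compute V^2 = 74^2 = 5476
Step 3: Compute d^2 = 2^2 = 4
Step 4: F = 0.5 * 8.854e-6 * 59800 * 5476 / 4
F = 362.422 uN


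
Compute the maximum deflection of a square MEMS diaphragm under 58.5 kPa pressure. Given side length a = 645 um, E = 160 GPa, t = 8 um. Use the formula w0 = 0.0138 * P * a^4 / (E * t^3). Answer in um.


Step 1: Convert pressure to compatible units (E is in GPa, so P in GPa).
P = 58.5 kPa = 58.5e-6 GPa
Step 2: Compute numerator: 0.0138 * P * a^4.
a^4 = 645^4 = 173076800625
numerator = 0.0138 * 58.5e-6 * 173076800625 = 1.397249e+05
Step 3: Compute denominator: E * t^3 = 160 * 8^3 = 81920
Step 4: w0 = numerator / denominator = 1.397249e+05 / 81920 = 1.7056 um


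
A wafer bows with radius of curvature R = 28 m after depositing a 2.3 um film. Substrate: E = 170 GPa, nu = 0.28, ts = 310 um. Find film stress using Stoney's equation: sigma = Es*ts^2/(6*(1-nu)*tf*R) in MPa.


Step 1: Compute numerator: Es * ts^2 = 170 * 310^2 = 16337000 (GPa*um^2)
Step 2: Compute denominator (R in um): 6*(1-nu)*tf*R = 6*0.72*2.3*28e6 = 278208000.0 (um^2)
Step 3: sigma (GPa) = 16337000 / 278208000.0 = 5.8722e-02 GPa
Step 4: Convert to MPa (x1000): sigma = 58.7 MPa


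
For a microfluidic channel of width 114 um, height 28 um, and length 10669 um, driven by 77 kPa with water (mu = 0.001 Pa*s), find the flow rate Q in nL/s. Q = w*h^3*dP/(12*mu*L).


Step 1: Convert all dimensions to SI (meters).
w = 114e-6 m, h = 28e-6 m, L = 10669e-6 m, dP = 77e3 Pa
Step 2: Q = w * h^3 * dP / (12 * mu * L)
Q = 114e-6 * (28e-6)^3 * 77e3 / (12 * 0.001 * 10669e-6) = 1.50509776e-09 m^3/s
Step 3: Convert Q from m^3/s to nL/s (1 m^3 = 1e12 nL, so multiply by 1e12).
Q = 1505.098 nL/s


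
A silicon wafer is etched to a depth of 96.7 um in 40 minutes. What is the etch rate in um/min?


Step 1: Etch rate = depth / time
Step 2: rate = 96.7 / 40
rate = 2.418 um/min


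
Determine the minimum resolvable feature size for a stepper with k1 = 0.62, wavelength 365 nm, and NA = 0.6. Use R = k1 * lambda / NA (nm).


Step 1: Identify values: k1 = 0.62, lambda = 365 nm, NA = 0.6
Step 2: R = k1 * lambda / NA
R = 0.62 * 365 / 0.6
R = 377.2 nm


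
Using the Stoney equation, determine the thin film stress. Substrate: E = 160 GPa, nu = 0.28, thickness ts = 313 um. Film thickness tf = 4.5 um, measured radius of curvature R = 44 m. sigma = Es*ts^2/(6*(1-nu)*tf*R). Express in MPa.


Step 1: Compute numerator: Es * ts^2 = 160 * 313^2 = 15675040 (GPa*um^2)
Step 2: Compute denominator (R in um): 6*(1-nu)*tf*R = 6*0.72*4.5*44e6 = 855360000.0 (um^2)
Step 3: sigma (GPa) = 15675040 / 855360000.0 = 1.8326e-02 GPa
Step 4: Convert to MPa (x1000): sigma = 18.3 MPa


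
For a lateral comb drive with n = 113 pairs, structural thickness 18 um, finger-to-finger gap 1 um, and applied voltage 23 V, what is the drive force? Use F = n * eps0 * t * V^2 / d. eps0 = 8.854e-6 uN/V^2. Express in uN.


Step 1: Parameters: n=113, eps0=8.854e-6 uN/V^2, t=18 um, V=23 V, d=1 um
Step 2: V^2 = 529
Step 3: F = 113 * 8.854e-6 * 18 * 529 / 1
F = 9.527 uN


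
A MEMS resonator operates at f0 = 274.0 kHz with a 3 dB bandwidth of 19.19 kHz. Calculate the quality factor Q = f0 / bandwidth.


Step 1: Q = f0 / bandwidth
Step 2: Q = 274.0 / 19.19
Q = 14.3


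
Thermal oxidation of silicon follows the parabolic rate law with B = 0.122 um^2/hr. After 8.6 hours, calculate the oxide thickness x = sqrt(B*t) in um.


Step 1: Compute B*t = 0.122 * 8.6 = 1.0492
Step 2: x = sqrt(1.0492)
x = 1.024 um


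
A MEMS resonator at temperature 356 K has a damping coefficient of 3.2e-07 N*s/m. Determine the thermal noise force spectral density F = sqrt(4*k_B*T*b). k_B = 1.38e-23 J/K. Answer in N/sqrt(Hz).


Step 1: Compute 4 * k_B * T * b
= 4 * 1.38e-23 * 356 * 3.2e-07
= 6.2884e-27 N^2/Hz
Step 2: F_noise = sqrt(6.2884e-27)
F_noise = 7.93e-14 N/sqrt(Hz)


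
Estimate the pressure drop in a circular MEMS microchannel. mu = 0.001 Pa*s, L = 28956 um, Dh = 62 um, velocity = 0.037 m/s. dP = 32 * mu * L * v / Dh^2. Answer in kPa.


Step 1: Convert to SI: L = 28956e-6 m, Dh = 62e-6 m
Step 2: dP = 32 * 0.001 * 28956e-6 * 0.037 / (62e-6)^2
Step 3: dP = 8918.81 Pa
Step 4: Convert to kPa: dP = 8.92 kPa


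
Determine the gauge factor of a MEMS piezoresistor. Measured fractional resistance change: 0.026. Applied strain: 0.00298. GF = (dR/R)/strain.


Step 1: Identify values.
dR/R = 0.026, strain = 0.00298
Step 2: GF = (dR/R) / strain = 0.026 / 0.00298
GF = 8.7


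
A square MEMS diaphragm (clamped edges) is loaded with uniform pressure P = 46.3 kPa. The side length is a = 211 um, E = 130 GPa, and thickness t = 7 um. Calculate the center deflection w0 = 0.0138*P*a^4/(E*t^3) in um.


Step 1: Convert pressure to compatible units (E is in GPa, so P in GPa).
P = 46.3 kPa = 46.3e-6 GPa
Step 2: Compute numerator: 0.0138 * P * a^4.
a^4 = 211^4 = 1982119441
numerator = 0.0138 * 46.3e-6 * 1982119441 = 1.2665e+03
Step 3: Compute denominator: E * t^3 = 130 * 7^3 = 44590
Step 4: w0 = numerator / denominator = 1.2665e+03 / 44590 = 0.0284 um


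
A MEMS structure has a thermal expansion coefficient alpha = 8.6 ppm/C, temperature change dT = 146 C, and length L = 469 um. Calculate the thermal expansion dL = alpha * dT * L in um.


Step 1: Convert CTE: alpha = 8.6 ppm/C = 8.6e-6 /C
Step 2: dL = 8.6e-6 * 146 * 469
dL = 0.5889 um


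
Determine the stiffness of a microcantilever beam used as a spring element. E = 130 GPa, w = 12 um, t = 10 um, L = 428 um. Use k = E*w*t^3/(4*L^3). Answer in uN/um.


Step 1: Convert E to consistent units (1 GPa = 1000 uN/um^2).
E = 130 GPa = 130000 uN/um^2
Step 2: Compute t^3 = 10^3 = 1000
Step 3: Compute L^3 = 428^3 = 78402752
Step 4: k = 130000 * 12 * 1000 / (4 * 78402752)
k = 4.9743 uN/um


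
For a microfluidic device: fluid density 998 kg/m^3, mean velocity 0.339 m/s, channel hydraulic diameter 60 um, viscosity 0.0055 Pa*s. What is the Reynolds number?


Step 1: Convert Dh to meters: Dh = 60e-6 m
Step 2: Re = rho * v * Dh / mu
Re = 998 * 0.339 * 60e-6 / 0.0055
Re = 3.691


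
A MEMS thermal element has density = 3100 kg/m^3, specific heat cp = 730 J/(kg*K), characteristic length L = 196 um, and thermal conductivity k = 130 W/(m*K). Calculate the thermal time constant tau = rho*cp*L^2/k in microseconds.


Step 1: Convert L to m: L = 196e-6 m
Step 2: L^2 = (196e-6)^2 = 3.8416e-08 m^2
Step 3: tau = 3100 * 730 * 3.8416e-08 / 130 = 6.6873391e-04 s
Step 4: Convert to microseconds (multiply by 1e6).
tau = 668.734 us


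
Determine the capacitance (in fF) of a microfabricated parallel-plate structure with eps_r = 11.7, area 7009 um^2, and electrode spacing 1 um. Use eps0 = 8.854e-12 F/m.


Step 1: Convert area to m^2: A = 7009e-12 m^2
Step 2: Convert gap to m: d = 1e-6 m
Step 3: C = eps0 * eps_r * A / d
C = 8.854e-12 * 11.7 * 7009e-12 / 1e-6
Step 4: Convert to fF (multiply by 1e15).
C = 726.07 fF


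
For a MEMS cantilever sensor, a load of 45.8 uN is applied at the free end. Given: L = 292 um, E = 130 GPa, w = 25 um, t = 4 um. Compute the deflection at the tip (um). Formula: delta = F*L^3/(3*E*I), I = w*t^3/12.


Step 1: Calculate the second moment of area.
I = w * t^3 / 12 = 25 * 4^3 / 12 = 133.3333 um^4
Step 2: Convert E to consistent units (1 GPa = 1000 uN/um^2).
E = 130 GPa = 130000 uN/um^2
Step 3: Calculate tip deflection.
delta = F * L^3 / (3 * E * I)
delta = 45.8 * 292^3 / (3 * 130000 * 133.3333)
delta = 21.9286 um


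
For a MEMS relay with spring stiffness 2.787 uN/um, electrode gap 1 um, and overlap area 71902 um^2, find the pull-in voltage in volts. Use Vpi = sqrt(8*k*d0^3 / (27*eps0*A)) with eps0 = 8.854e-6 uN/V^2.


Step 1: Compute numerator: 8 * k * d0^3 = 8 * 2.787 * 1^3 = 22.296
Step 2: Compute denominator: 27 * eps0 * A = 27 * 8.854e-6 * 71902 = 17.188748
Step 3: Vpi = sqrt(22.296 / 17.188748)
Vpi = 1.14 V


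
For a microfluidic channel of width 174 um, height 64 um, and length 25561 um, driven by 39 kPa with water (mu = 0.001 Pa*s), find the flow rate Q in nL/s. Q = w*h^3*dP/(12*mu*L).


Step 1: Convert all dimensions to SI (meters).
w = 174e-6 m, h = 64e-6 m, L = 25561e-6 m, dP = 39e3 Pa
Step 2: Q = w * h^3 * dP / (12 * mu * L)
Q = 174e-6 * (64e-6)^3 * 39e3 / (12 * 0.001 * 25561e-6) = 5.79955526e-09 m^3/s
Step 3: Convert Q from m^3/s to nL/s (1 m^3 = 1e12 nL, so multiply by 1e12).
Q = 5799.555 nL/s


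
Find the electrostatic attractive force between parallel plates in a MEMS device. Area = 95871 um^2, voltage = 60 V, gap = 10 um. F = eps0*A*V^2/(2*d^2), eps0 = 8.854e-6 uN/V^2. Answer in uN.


Step 1: Identify parameters.
eps0 = 8.854e-6 uN/V^2, A = 95871 um^2, V = 60 V, d = 10 um
Step 2: Compute V^2 = 60^2 = 3600
Step 3: Compute d^2 = 10^2 = 100
Step 4: F = 0.5 * 8.854e-6 * 95871 * 3600 / 100
F = 15.279 uN


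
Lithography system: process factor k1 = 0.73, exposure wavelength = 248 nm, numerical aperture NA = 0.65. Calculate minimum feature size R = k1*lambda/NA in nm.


Step 1: Identify values: k1 = 0.73, lambda = 248 nm, NA = 0.65
Step 2: R = k1 * lambda / NA
R = 0.73 * 248 / 0.65
R = 278.5 nm


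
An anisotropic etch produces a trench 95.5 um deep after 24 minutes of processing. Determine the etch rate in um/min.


Step 1: Etch rate = depth / time
Step 2: rate = 95.5 / 24
rate = 3.979 um/min


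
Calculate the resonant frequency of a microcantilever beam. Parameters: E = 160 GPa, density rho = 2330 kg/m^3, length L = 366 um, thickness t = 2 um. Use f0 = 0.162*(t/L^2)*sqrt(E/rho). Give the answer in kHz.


Step 1: Convert units to SI.
t_SI = 2e-6 m, L_SI = 366e-6 m
Step 2: Calculate sqrt(E/rho).
sqrt(160e9 / 2330) = 8286.71 m/s
Step 3: Compute f0.
f0 = 0.162 * 2e-6 / (366e-6)^2 * 8286.71 = 20043.1 Hz = 20.04 kHz


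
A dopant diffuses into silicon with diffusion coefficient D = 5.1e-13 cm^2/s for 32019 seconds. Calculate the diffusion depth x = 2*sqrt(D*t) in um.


Step 1: Compute D*t = 5.1e-13 * 32019 = 1.632969e-08 cm^2
Step 2: sqrt(D*t) = 1.27788e-04 cm
Step 3: x = 2 * 1.27788e-04 cm = 2.55576e-04 cm
Step 4: Convert to um (1 cm = 1e4 um): x = 2.556 um


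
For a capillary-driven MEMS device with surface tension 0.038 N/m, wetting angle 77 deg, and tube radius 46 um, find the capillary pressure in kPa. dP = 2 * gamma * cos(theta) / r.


Step 1: cos(77 deg) = 0.225
Step 2: Convert r to m: r = 46e-6 m
Step 3: dP = 2 * 0.038 * 0.225 / 46e-6 = 371.7 Pa
Step 4: Convert Pa to kPa (divide by 1000).
dP = 0.37 kPa


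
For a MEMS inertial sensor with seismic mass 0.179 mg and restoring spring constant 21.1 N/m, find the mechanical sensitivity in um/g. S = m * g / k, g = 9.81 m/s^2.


Step 1: Convert mass: m = 0.179 mg = 1.79e-07 kg
Step 2: S = m * g / k = 1.79e-07 * 9.81 / 21.1
Step 3: S = 8.32e-08 m/g
Step 4: Convert to um/g: S = 0.083 um/g


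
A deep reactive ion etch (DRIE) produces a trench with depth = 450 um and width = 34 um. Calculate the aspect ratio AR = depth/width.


Step 1: AR = depth / width
Step 2: AR = 450 / 34
AR = 13.2


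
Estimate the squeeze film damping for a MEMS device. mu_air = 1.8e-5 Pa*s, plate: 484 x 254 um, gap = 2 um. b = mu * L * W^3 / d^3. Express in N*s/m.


Step 1: Convert to SI.
L = 484e-6 m, W = 254e-6 m, d = 2e-6 m
Step 2: W^3 = (254e-6)^3 = 1.64e-11 m^3
Step 3: d^3 = (2e-6)^3 = 8.00e-18 m^3
Step 4: b = 1.8e-5 * 484e-6 * 1.64e-11 / 8.00e-18
b = 1.78e-02 N*s/m


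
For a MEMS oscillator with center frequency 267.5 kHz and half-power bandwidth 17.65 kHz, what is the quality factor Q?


Step 1: Q = f0 / bandwidth
Step 2: Q = 267.5 / 17.65
Q = 15.2


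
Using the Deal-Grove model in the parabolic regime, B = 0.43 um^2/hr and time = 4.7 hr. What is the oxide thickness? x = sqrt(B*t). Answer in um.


Step 1: Compute B*t = 0.43 * 4.7 = 2.021
Step 2: x = sqrt(2.021)
x = 1.422 um


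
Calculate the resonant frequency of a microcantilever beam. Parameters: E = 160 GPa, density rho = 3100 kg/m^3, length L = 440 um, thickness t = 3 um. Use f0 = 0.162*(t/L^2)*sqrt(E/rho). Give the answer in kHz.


Step 1: Convert units to SI.
t_SI = 3e-6 m, L_SI = 440e-6 m
Step 2: Calculate sqrt(E/rho).
sqrt(160e9 / 3100) = 7184.21 m/s
Step 3: Compute f0.
f0 = 0.162 * 3e-6 / (440e-6)^2 * 7184.21 = 18034.7 Hz = 18.03 kHz


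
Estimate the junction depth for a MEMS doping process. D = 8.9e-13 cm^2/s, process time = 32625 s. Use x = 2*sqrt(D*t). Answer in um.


Step 1: Compute D*t = 8.9e-13 * 32625 = 2.903625e-08 cm^2
Step 2: sqrt(D*t) = 1.704e-04 cm
Step 3: x = 2 * 1.704e-04 cm = 3.408e-04 cm
Step 4: Convert to um (1 cm = 1e4 um): x = 3.408 um


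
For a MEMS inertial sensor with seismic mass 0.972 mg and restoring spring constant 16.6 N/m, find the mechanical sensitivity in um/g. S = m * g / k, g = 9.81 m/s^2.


Step 1: Convert mass: m = 0.972 mg = 9.72e-07 kg
Step 2: S = m * g / k = 9.72e-07 * 9.81 / 16.6
Step 3: S = 5.74e-07 m/g
Step 4: Convert to um/g: S = 0.574 um/g


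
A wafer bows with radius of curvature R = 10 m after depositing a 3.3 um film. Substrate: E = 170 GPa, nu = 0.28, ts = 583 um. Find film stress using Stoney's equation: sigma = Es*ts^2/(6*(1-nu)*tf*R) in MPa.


Step 1: Compute numerator: Es * ts^2 = 170 * 583^2 = 57781130 (GPa*um^2)
Step 2: Compute denominator (R in um): 6*(1-nu)*tf*R = 6*0.72*3.3*10e6 = 142560000.0 (um^2)
Step 3: sigma (GPa) = 57781130 / 142560000.0 = 4.05311e-01 GPa
Step 4: Convert to MPa (x1000): sigma = 405.3 MPa


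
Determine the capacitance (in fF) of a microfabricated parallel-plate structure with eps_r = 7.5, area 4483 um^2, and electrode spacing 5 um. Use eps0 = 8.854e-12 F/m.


Step 1: Convert area to m^2: A = 4483e-12 m^2
Step 2: Convert gap to m: d = 5e-6 m
Step 3: C = eps0 * eps_r * A / d
C = 8.854e-12 * 7.5 * 4483e-12 / 5e-6
Step 4: Convert to fF (multiply by 1e15).
C = 59.54 fF


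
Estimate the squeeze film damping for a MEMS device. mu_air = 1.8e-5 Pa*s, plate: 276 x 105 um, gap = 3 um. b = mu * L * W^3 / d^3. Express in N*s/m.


Step 1: Convert to SI.
L = 276e-6 m, W = 105e-6 m, d = 3e-6 m
Step 2: W^3 = (105e-6)^3 = 1.16e-12 m^3
Step 3: d^3 = (3e-6)^3 = 2.70e-17 m^3
Step 4: b = 1.8e-5 * 276e-6 * 1.16e-12 / 2.70e-17
b = 2.13e-04 N*s/m


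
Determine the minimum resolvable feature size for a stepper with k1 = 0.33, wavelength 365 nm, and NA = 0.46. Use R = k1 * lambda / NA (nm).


Step 1: Identify values: k1 = 0.33, lambda = 365 nm, NA = 0.46
Step 2: R = k1 * lambda / NA
R = 0.33 * 365 / 0.46
R = 261.8 nm


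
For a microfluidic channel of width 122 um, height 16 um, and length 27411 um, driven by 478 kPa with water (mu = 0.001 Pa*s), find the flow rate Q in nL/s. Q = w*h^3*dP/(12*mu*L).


Step 1: Convert all dimensions to SI (meters).
w = 122e-6 m, h = 16e-6 m, L = 27411e-6 m, dP = 478e3 Pa
Step 2: Q = w * h^3 * dP / (12 * mu * L)
Q = 122e-6 * (16e-6)^3 * 478e3 / (12 * 0.001 * 27411e-6) = 7.2617543e-10 m^3/s
Step 3: Convert Q from m^3/s to nL/s (1 m^3 = 1e12 nL, so multiply by 1e12).
Q = 726.175 nL/s


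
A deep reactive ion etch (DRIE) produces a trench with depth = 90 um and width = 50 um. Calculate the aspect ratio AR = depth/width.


Step 1: AR = depth / width
Step 2: AR = 90 / 50
AR = 1.8


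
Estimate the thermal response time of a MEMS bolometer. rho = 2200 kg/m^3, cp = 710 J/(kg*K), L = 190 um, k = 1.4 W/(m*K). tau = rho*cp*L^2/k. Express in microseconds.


Step 1: Convert L to m: L = 190e-6 m
Step 2: L^2 = (190e-6)^2 = 3.61e-08 m^2
Step 3: tau = 2200 * 710 * 3.61e-08 / 1.4 = 4.027728571e-02 s
Step 4: Convert to microseconds (multiply by 1e6).
tau = 40277.286 us


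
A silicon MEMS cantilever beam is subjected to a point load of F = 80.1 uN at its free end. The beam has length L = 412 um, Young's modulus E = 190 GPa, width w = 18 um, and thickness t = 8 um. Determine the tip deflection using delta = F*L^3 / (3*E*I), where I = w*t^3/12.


Step 1: Calculate the second moment of area.
I = w * t^3 / 12 = 18 * 8^3 / 12 = 768.0 um^4
Step 2: Convert E to consistent units (1 GPa = 1000 uN/um^2).
E = 190 GPa = 190000 uN/um^2
Step 3: Calculate tip deflection.
delta = F * L^3 / (3 * E * I)
delta = 80.1 * 412^3 / (3 * 190000 * 768.0)
delta = 12.7964 um


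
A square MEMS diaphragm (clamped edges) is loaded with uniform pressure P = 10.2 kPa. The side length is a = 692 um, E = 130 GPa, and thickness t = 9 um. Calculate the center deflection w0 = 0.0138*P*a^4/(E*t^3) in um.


Step 1: Convert pressure to compatible units (E is in GPa, so P in GPa).
P = 10.2 kPa = 10.2e-6 GPa
Step 2: Compute numerator: 0.0138 * P * a^4.
a^4 = 692^4 = 229310730496
numerator = 0.0138 * 10.2e-6 * 229310730496 = 3.22778e+04
Step 3: Compute denominator: E * t^3 = 130 * 9^3 = 94770
Step 4: w0 = numerator / denominator = 3.22778e+04 / 94770 = 0.3406 um


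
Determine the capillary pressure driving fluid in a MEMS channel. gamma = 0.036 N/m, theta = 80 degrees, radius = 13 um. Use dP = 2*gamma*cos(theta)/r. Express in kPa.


Step 1: cos(80 deg) = 0.1736
Step 2: Convert r to m: r = 13e-6 m
Step 3: dP = 2 * 0.036 * 0.1736 / 13e-6 = 961.5 Pa
Step 4: Convert Pa to kPa (divide by 1000).
dP = 0.96 kPa


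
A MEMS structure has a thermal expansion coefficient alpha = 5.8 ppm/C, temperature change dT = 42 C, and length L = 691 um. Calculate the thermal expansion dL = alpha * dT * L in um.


Step 1: Convert CTE: alpha = 5.8 ppm/C = 5.8e-6 /C
Step 2: dL = 5.8e-6 * 42 * 691
dL = 0.1683 um


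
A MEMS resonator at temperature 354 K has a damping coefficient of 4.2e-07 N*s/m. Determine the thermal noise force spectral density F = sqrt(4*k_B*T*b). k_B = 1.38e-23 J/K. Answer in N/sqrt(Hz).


Step 1: Compute 4 * k_B * T * b
= 4 * 1.38e-23 * 354 * 4.2e-07
= 8.2071e-27 N^2/Hz
Step 2: F_noise = sqrt(8.2071e-27)
F_noise = 9.06e-14 N/sqrt(Hz)


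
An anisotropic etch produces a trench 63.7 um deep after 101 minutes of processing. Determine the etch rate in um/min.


Step 1: Etch rate = depth / time
Step 2: rate = 63.7 / 101
rate = 0.631 um/min


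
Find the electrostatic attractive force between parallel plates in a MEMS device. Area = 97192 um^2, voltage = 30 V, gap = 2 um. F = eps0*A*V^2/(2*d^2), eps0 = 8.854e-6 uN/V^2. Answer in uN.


Step 1: Identify parameters.
eps0 = 8.854e-6 uN/V^2, A = 97192 um^2, V = 30 V, d = 2 um
Step 2: Compute V^2 = 30^2 = 900
Step 3: Compute d^2 = 2^2 = 4
Step 4: F = 0.5 * 8.854e-6 * 97192 * 900 / 4
F = 96.811 uN


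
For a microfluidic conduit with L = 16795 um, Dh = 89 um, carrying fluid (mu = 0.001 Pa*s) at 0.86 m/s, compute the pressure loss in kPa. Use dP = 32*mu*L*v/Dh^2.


Step 1: Convert to SI: L = 16795e-6 m, Dh = 89e-6 m
Step 2: dP = 32 * 0.001 * 16795e-6 * 0.86 / (89e-6)^2
Step 3: dP = 58351.02 Pa
Step 4: Convert to kPa: dP = 58.35 kPa


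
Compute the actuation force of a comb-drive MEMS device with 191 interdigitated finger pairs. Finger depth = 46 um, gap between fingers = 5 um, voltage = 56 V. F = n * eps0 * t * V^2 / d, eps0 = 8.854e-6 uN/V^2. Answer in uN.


Step 1: Parameters: n=191, eps0=8.854e-6 uN/V^2, t=46 um, V=56 V, d=5 um
Step 2: V^2 = 3136
Step 3: F = 191 * 8.854e-6 * 46 * 3136 / 5
F = 48.791 uN


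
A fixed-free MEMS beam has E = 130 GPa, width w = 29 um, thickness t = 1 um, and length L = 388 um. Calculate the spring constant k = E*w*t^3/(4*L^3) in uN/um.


Step 1: Convert E to consistent units (1 GPa = 1000 uN/um^2).
E = 130 GPa = 130000 uN/um^2
Step 2: Compute t^3 = 1^3 = 1
Step 3: Compute L^3 = 388^3 = 58411072
Step 4: k = 130000 * 29 * 1 / (4 * 58411072)
k = 0.0161 uN/um


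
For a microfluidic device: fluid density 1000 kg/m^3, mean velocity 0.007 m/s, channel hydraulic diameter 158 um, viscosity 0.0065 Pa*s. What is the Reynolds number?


Step 1: Convert Dh to meters: Dh = 158e-6 m
Step 2: Re = rho * v * Dh / mu
Re = 1000 * 0.007 * 158e-6 / 0.0065
Re = 0.17


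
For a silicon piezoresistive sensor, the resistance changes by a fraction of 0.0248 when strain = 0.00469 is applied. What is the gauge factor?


Step 1: Identify values.
dR/R = 0.0248, strain = 0.00469
Step 2: GF = (dR/R) / strain = 0.0248 / 0.00469
GF = 5.3


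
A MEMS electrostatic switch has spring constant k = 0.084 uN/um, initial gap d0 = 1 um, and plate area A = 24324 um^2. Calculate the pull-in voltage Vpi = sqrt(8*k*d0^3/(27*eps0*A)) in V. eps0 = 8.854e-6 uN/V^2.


Step 1: Compute numerator: 8 * k * d0^3 = 8 * 0.084 * 1^3 = 0.672
Step 2: Compute denominator: 27 * eps0 * A = 27 * 8.854e-6 * 24324 = 5.814847
Step 3: Vpi = sqrt(0.672 / 5.814847)
Vpi = 0.34 V


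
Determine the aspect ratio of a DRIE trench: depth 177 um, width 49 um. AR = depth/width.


Step 1: AR = depth / width
Step 2: AR = 177 / 49
AR = 3.6


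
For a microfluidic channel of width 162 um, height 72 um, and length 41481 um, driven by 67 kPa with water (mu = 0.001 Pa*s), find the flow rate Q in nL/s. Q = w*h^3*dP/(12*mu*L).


Step 1: Convert all dimensions to SI (meters).
w = 162e-6 m, h = 72e-6 m, L = 41481e-6 m, dP = 67e3 Pa
Step 2: Q = w * h^3 * dP / (12 * mu * L)
Q = 162e-6 * (72e-6)^3 * 67e3 / (12 * 0.001 * 41481e-6) = 8.13873378e-09 m^3/s
Step 3: Convert Q from m^3/s to nL/s (1 m^3 = 1e12 nL, so multiply by 1e12).
Q = 8138.734 nL/s


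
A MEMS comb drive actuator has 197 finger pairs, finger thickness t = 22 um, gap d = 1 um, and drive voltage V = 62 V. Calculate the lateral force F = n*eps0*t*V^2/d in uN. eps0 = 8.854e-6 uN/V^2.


Step 1: Parameters: n=197, eps0=8.854e-6 uN/V^2, t=22 um, V=62 V, d=1 um
Step 2: V^2 = 3844
Step 3: F = 197 * 8.854e-6 * 22 * 3844 / 1
F = 147.507 uN


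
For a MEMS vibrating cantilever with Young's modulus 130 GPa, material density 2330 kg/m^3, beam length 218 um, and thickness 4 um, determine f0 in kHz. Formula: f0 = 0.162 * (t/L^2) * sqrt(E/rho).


Step 1: Convert units to SI.
t_SI = 4e-6 m, L_SI = 218e-6 m
Step 2: Calculate sqrt(E/rho).
sqrt(130e9 / 2330) = 7469.54 m/s
Step 3: Compute f0.
f0 = 0.162 * 4e-6 / (218e-6)^2 * 7469.54 = 101848.8 Hz = 101.85 kHz


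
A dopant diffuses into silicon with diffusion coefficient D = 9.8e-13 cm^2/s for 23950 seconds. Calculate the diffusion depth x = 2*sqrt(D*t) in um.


Step 1: Compute D*t = 9.8e-13 * 23950 = 2.3471e-08 cm^2
Step 2: sqrt(D*t) = 1.53202e-04 cm
Step 3: x = 2 * 1.53202e-04 cm = 3.06404e-04 cm
Step 4: Convert to um (1 cm = 1e4 um): x = 3.064 um


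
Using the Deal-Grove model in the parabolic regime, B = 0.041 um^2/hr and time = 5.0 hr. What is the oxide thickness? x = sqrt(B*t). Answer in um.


Step 1: Compute B*t = 0.041 * 5.0 = 0.205
Step 2: x = sqrt(0.205)
x = 0.453 um


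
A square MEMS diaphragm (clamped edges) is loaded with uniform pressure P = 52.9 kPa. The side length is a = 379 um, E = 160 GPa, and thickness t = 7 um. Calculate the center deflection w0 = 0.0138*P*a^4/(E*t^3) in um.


Step 1: Convert pressure to compatible units (E is in GPa, so P in GPa).
P = 52.9 kPa = 52.9e-6 GPa
Step 2: Compute numerator: 0.0138 * P * a^4.
a^4 = 379^4 = 20632736881
numerator = 0.0138 * 52.9e-6 * 20632736881 = 1.50623e+04
Step 3: Compute denominator: E * t^3 = 160 * 7^3 = 54880
Step 4: w0 = numerator / denominator = 1.50623e+04 / 54880 = 0.2745 um


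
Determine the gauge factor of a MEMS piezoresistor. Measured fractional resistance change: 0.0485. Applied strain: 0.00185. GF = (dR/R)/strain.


Step 1: Identify values.
dR/R = 0.0485, strain = 0.00185
Step 2: GF = (dR/R) / strain = 0.0485 / 0.00185
GF = 26.2


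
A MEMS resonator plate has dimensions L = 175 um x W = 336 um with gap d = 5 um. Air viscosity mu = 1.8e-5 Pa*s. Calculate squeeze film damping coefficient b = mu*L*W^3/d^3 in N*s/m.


Step 1: Convert to SI.
L = 175e-6 m, W = 336e-6 m, d = 5e-6 m
Step 2: W^3 = (336e-6)^3 = 3.79e-11 m^3
Step 3: d^3 = (5e-6)^3 = 1.25e-16 m^3
Step 4: b = 1.8e-5 * 175e-6 * 3.79e-11 / 1.25e-16
b = 9.56e-04 N*s/m


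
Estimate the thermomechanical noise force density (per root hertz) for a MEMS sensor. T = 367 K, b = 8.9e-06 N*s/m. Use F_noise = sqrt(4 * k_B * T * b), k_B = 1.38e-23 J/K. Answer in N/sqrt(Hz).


Step 1: Compute 4 * k_B * T * b
= 4 * 1.38e-23 * 367 * 8.9e-06
= 1.8030e-25 N^2/Hz
Step 2: F_noise = sqrt(1.8030e-25)
F_noise = 4.25e-13 N/sqrt(Hz)


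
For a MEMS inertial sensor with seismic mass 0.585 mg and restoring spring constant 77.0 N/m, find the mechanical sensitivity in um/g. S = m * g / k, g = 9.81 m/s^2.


Step 1: Convert mass: m = 0.585 mg = 5.85e-07 kg
Step 2: S = m * g / k = 5.85e-07 * 9.81 / 77.0
Step 3: S = 7.45e-08 m/g
Step 4: Convert to um/g: S = 0.075 um/g


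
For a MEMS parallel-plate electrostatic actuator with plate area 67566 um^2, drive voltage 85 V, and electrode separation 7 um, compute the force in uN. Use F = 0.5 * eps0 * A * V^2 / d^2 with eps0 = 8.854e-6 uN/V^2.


Step 1: Identify parameters.
eps0 = 8.854e-6 uN/V^2, A = 67566 um^2, V = 85 V, d = 7 um
Step 2: Compute V^2 = 85^2 = 7225
Step 3: Compute d^2 = 7^2 = 49
Step 4: F = 0.5 * 8.854e-6 * 67566 * 7225 / 49
F = 44.104 uN
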